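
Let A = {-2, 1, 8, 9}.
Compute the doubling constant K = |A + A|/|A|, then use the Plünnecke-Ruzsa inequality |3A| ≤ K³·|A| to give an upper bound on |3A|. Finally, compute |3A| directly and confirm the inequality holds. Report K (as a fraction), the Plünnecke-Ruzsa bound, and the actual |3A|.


|A| = 4.
Step 1: Compute A + A by enumerating all 16 pairs.
A + A = {-4, -1, 2, 6, 7, 9, 10, 16, 17, 18}, so |A + A| = 10.
Step 2: Doubling constant K = |A + A|/|A| = 10/4 = 10/4 ≈ 2.5000.
Step 3: Plünnecke-Ruzsa gives |3A| ≤ K³·|A| = (2.5000)³ · 4 ≈ 62.5000.
Step 4: Compute 3A = A + A + A directly by enumerating all triples (a,b,c) ∈ A³; |3A| = 20.
Step 5: Check 20 ≤ 62.5000? Yes ✓.

K = 10/4, Plünnecke-Ruzsa bound K³|A| ≈ 62.5000, |3A| = 20, inequality holds.


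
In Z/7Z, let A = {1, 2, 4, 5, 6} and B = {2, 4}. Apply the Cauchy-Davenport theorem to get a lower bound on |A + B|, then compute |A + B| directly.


Cauchy-Davenport: |A + B| ≥ min(p, |A| + |B| - 1) for A, B nonempty in Z/pZ.
|A| = 5, |B| = 2, p = 7.
CD lower bound = min(7, 5 + 2 - 1) = min(7, 6) = 6.
Compute A + B mod 7 directly:
a = 1: 1+2=3, 1+4=5
a = 2: 2+2=4, 2+4=6
a = 4: 4+2=6, 4+4=1
a = 5: 5+2=0, 5+4=2
a = 6: 6+2=1, 6+4=3
A + B = {0, 1, 2, 3, 4, 5, 6}, so |A + B| = 7.
Verify: 7 ≥ 6? Yes ✓.

CD lower bound = 6, actual |A + B| = 7.


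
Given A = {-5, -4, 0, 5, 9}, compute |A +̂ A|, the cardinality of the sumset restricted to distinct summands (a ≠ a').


Restricted sumset: A +̂ A = {a + a' : a ∈ A, a' ∈ A, a ≠ a'}.
Equivalently, take A + A and drop any sum 2a that is achievable ONLY as a + a for a ∈ A (i.e. sums representable only with equal summands).
Enumerate pairs (a, a') with a < a' (symmetric, so each unordered pair gives one sum; this covers all a ≠ a'):
  -5 + -4 = -9
  -5 + 0 = -5
  -5 + 5 = 0
  -5 + 9 = 4
  -4 + 0 = -4
  -4 + 5 = 1
  -4 + 9 = 5
  0 + 5 = 5
  0 + 9 = 9
  5 + 9 = 14
Collected distinct sums: {-9, -5, -4, 0, 1, 4, 5, 9, 14}
|A +̂ A| = 9
(Reference bound: |A +̂ A| ≥ 2|A| - 3 for |A| ≥ 2, with |A| = 5 giving ≥ 7.)

|A +̂ A| = 9


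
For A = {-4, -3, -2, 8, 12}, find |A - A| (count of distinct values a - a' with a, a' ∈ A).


A - A = {a - a' : a, a' ∈ A}; |A| = 5.
Bounds: 2|A|-1 ≤ |A - A| ≤ |A|² - |A| + 1, i.e. 9 ≤ |A - A| ≤ 21.
Note: 0 ∈ A - A always (from a - a). The set is symmetric: if d ∈ A - A then -d ∈ A - A.
Enumerate nonzero differences d = a - a' with a > a' (then include -d):
Positive differences: {1, 2, 4, 10, 11, 12, 14, 15, 16}
Full difference set: {0} ∪ (positive diffs) ∪ (negative diffs).
|A - A| = 1 + 2·9 = 19 (matches direct enumeration: 19).

|A - A| = 19


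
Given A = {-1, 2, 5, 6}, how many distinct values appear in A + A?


A + A = {a + a' : a, a' ∈ A}; |A| = 4.
General bounds: 2|A| - 1 ≤ |A + A| ≤ |A|(|A|+1)/2, i.e. 7 ≤ |A + A| ≤ 10.
Lower bound 2|A|-1 is attained iff A is an arithmetic progression.
Enumerate sums a + a' for a ≤ a' (symmetric, so this suffices):
a = -1: -1+-1=-2, -1+2=1, -1+5=4, -1+6=5
a = 2: 2+2=4, 2+5=7, 2+6=8
a = 5: 5+5=10, 5+6=11
a = 6: 6+6=12
Distinct sums: {-2, 1, 4, 5, 7, 8, 10, 11, 12}
|A + A| = 9

|A + A| = 9


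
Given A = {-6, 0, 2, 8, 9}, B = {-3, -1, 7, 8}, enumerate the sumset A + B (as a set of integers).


A + B = {a + b : a ∈ A, b ∈ B}.
Enumerate all |A|·|B| = 5·4 = 20 pairs (a, b) and collect distinct sums.
a = -6: -6+-3=-9, -6+-1=-7, -6+7=1, -6+8=2
a = 0: 0+-3=-3, 0+-1=-1, 0+7=7, 0+8=8
a = 2: 2+-3=-1, 2+-1=1, 2+7=9, 2+8=10
a = 8: 8+-3=5, 8+-1=7, 8+7=15, 8+8=16
a = 9: 9+-3=6, 9+-1=8, 9+7=16, 9+8=17
Collecting distinct sums: A + B = {-9, -7, -3, -1, 1, 2, 5, 6, 7, 8, 9, 10, 15, 16, 17}
|A + B| = 15

A + B = {-9, -7, -3, -1, 1, 2, 5, 6, 7, 8, 9, 10, 15, 16, 17}


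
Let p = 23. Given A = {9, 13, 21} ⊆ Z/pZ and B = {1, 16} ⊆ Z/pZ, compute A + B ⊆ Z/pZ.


Work in Z/23Z: reduce every sum a + b modulo 23.
Enumerate all 6 pairs:
a = 9: 9+1=10, 9+16=2
a = 13: 13+1=14, 13+16=6
a = 21: 21+1=22, 21+16=14
Distinct residues collected: {2, 6, 10, 14, 22}
|A + B| = 5 (out of 23 total residues).

A + B = {2, 6, 10, 14, 22}


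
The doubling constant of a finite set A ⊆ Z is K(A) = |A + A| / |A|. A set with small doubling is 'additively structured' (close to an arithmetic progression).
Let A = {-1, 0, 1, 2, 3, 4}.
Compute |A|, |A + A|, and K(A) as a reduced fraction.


|A| = 6.
Compute A + A by enumerating all 36 pairs.
A + A = {-2, -1, 0, 1, 2, 3, 4, 5, 6, 7, 8}, so |A + A| = 11.
K = |A + A| / |A| = 11/6 (already in lowest terms) ≈ 1.8333.
Reference: AP of size 6 gives K = 11/6 ≈ 1.8333; a fully generic set of size 6 gives K ≈ 3.5000.

|A| = 6, |A + A| = 11, K = 11/6.


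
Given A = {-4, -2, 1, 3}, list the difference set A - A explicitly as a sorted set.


A - A = {a - a' : a, a' ∈ A}.
Compute a - a' for each ordered pair (a, a'):
a = -4: -4--4=0, -4--2=-2, -4-1=-5, -4-3=-7
a = -2: -2--4=2, -2--2=0, -2-1=-3, -2-3=-5
a = 1: 1--4=5, 1--2=3, 1-1=0, 1-3=-2
a = 3: 3--4=7, 3--2=5, 3-1=2, 3-3=0
Collecting distinct values (and noting 0 appears from a-a):
A - A = {-7, -5, -3, -2, 0, 2, 3, 5, 7}
|A - A| = 9

A - A = {-7, -5, -3, -2, 0, 2, 3, 5, 7}


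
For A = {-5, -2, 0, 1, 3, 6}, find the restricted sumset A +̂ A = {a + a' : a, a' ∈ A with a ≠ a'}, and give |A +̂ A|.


Restricted sumset: A +̂ A = {a + a' : a ∈ A, a' ∈ A, a ≠ a'}.
Equivalently, take A + A and drop any sum 2a that is achievable ONLY as a + a for a ∈ A (i.e. sums representable only with equal summands).
Enumerate pairs (a, a') with a < a' (symmetric, so each unordered pair gives one sum; this covers all a ≠ a'):
  -5 + -2 = -7
  -5 + 0 = -5
  -5 + 1 = -4
  -5 + 3 = -2
  -5 + 6 = 1
  -2 + 0 = -2
  -2 + 1 = -1
  -2 + 3 = 1
  -2 + 6 = 4
  0 + 1 = 1
  0 + 3 = 3
  0 + 6 = 6
  1 + 3 = 4
  1 + 6 = 7
  3 + 6 = 9
Collected distinct sums: {-7, -5, -4, -2, -1, 1, 3, 4, 6, 7, 9}
|A +̂ A| = 11
(Reference bound: |A +̂ A| ≥ 2|A| - 3 for |A| ≥ 2, with |A| = 6 giving ≥ 9.)

|A +̂ A| = 11


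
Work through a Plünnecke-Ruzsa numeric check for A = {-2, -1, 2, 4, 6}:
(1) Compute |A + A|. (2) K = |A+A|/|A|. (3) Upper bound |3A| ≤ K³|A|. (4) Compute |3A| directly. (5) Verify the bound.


|A| = 5.
Step 1: Compute A + A by enumerating all 25 pairs.
A + A = {-4, -3, -2, 0, 1, 2, 3, 4, 5, 6, 8, 10, 12}, so |A + A| = 13.
Step 2: Doubling constant K = |A + A|/|A| = 13/5 = 13/5 ≈ 2.6000.
Step 3: Plünnecke-Ruzsa gives |3A| ≤ K³·|A| = (2.6000)³ · 5 ≈ 87.8800.
Step 4: Compute 3A = A + A + A directly by enumerating all triples (a,b,c) ∈ A³; |3A| = 22.
Step 5: Check 22 ≤ 87.8800? Yes ✓.

K = 13/5, Plünnecke-Ruzsa bound K³|A| ≈ 87.8800, |3A| = 22, inequality holds.


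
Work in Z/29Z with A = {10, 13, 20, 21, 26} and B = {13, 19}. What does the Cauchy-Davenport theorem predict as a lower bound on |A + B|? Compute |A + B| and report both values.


Cauchy-Davenport: |A + B| ≥ min(p, |A| + |B| - 1) for A, B nonempty in Z/pZ.
|A| = 5, |B| = 2, p = 29.
CD lower bound = min(29, 5 + 2 - 1) = min(29, 6) = 6.
Compute A + B mod 29 directly:
a = 10: 10+13=23, 10+19=0
a = 13: 13+13=26, 13+19=3
a = 20: 20+13=4, 20+19=10
a = 21: 21+13=5, 21+19=11
a = 26: 26+13=10, 26+19=16
A + B = {0, 3, 4, 5, 10, 11, 16, 23, 26}, so |A + B| = 9.
Verify: 9 ≥ 6? Yes ✓.

CD lower bound = 6, actual |A + B| = 9.


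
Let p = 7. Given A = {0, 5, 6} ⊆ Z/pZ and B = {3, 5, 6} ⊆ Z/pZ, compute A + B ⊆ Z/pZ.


Work in Z/7Z: reduce every sum a + b modulo 7.
Enumerate all 9 pairs:
a = 0: 0+3=3, 0+5=5, 0+6=6
a = 5: 5+3=1, 5+5=3, 5+6=4
a = 6: 6+3=2, 6+5=4, 6+6=5
Distinct residues collected: {1, 2, 3, 4, 5, 6}
|A + B| = 6 (out of 7 total residues).

A + B = {1, 2, 3, 4, 5, 6}


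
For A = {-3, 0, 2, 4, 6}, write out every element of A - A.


A - A = {a - a' : a, a' ∈ A}.
Compute a - a' for each ordered pair (a, a'):
a = -3: -3--3=0, -3-0=-3, -3-2=-5, -3-4=-7, -3-6=-9
a = 0: 0--3=3, 0-0=0, 0-2=-2, 0-4=-4, 0-6=-6
a = 2: 2--3=5, 2-0=2, 2-2=0, 2-4=-2, 2-6=-4
a = 4: 4--3=7, 4-0=4, 4-2=2, 4-4=0, 4-6=-2
a = 6: 6--3=9, 6-0=6, 6-2=4, 6-4=2, 6-6=0
Collecting distinct values (and noting 0 appears from a-a):
A - A = {-9, -7, -6, -5, -4, -3, -2, 0, 2, 3, 4, 5, 6, 7, 9}
|A - A| = 15

A - A = {-9, -7, -6, -5, -4, -3, -2, 0, 2, 3, 4, 5, 6, 7, 9}


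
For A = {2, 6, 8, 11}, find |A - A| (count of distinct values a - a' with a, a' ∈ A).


A - A = {a - a' : a, a' ∈ A}; |A| = 4.
Bounds: 2|A|-1 ≤ |A - A| ≤ |A|² - |A| + 1, i.e. 7 ≤ |A - A| ≤ 13.
Note: 0 ∈ A - A always (from a - a). The set is symmetric: if d ∈ A - A then -d ∈ A - A.
Enumerate nonzero differences d = a - a' with a > a' (then include -d):
Positive differences: {2, 3, 4, 5, 6, 9}
Full difference set: {0} ∪ (positive diffs) ∪ (negative diffs).
|A - A| = 1 + 2·6 = 13 (matches direct enumeration: 13).

|A - A| = 13


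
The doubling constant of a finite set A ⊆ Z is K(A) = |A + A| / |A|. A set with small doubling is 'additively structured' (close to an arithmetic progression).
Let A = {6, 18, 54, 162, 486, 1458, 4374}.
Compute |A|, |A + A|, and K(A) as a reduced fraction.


|A| = 7.
Compute A + A by enumerating all 49 pairs.
A + A = {12, 24, 36, 60, 72, 108, 168, 180, 216, 324, 492, 504, 540, 648, 972, 1464, 1476, 1512, 1620, 1944, 2916, 4380, 4392, 4428, 4536, 4860, 5832, 8748}, so |A + A| = 28.
K = |A + A| / |A| = 28/7 = 4/1 ≈ 4.0000.
Reference: AP of size 7 gives K = 13/7 ≈ 1.8571; a fully generic set of size 7 gives K ≈ 4.0000.

|A| = 7, |A + A| = 28, K = 28/7 = 4/1.


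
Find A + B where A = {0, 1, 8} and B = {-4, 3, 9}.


A + B = {a + b : a ∈ A, b ∈ B}.
Enumerate all |A|·|B| = 3·3 = 9 pairs (a, b) and collect distinct sums.
a = 0: 0+-4=-4, 0+3=3, 0+9=9
a = 1: 1+-4=-3, 1+3=4, 1+9=10
a = 8: 8+-4=4, 8+3=11, 8+9=17
Collecting distinct sums: A + B = {-4, -3, 3, 4, 9, 10, 11, 17}
|A + B| = 8

A + B = {-4, -3, 3, 4, 9, 10, 11, 17}


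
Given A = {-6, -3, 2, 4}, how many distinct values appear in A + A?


A + A = {a + a' : a, a' ∈ A}; |A| = 4.
General bounds: 2|A| - 1 ≤ |A + A| ≤ |A|(|A|+1)/2, i.e. 7 ≤ |A + A| ≤ 10.
Lower bound 2|A|-1 is attained iff A is an arithmetic progression.
Enumerate sums a + a' for a ≤ a' (symmetric, so this suffices):
a = -6: -6+-6=-12, -6+-3=-9, -6+2=-4, -6+4=-2
a = -3: -3+-3=-6, -3+2=-1, -3+4=1
a = 2: 2+2=4, 2+4=6
a = 4: 4+4=8
Distinct sums: {-12, -9, -6, -4, -2, -1, 1, 4, 6, 8}
|A + A| = 10

|A + A| = 10


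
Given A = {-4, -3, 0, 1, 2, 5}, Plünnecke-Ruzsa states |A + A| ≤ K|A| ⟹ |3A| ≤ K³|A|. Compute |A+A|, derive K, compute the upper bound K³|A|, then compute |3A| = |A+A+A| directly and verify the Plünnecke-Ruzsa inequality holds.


|A| = 6.
Step 1: Compute A + A by enumerating all 36 pairs.
A + A = {-8, -7, -6, -4, -3, -2, -1, 0, 1, 2, 3, 4, 5, 6, 7, 10}, so |A + A| = 16.
Step 2: Doubling constant K = |A + A|/|A| = 16/6 = 16/6 ≈ 2.6667.
Step 3: Plünnecke-Ruzsa gives |3A| ≤ K³·|A| = (2.6667)³ · 6 ≈ 113.7778.
Step 4: Compute 3A = A + A + A directly by enumerating all triples (a,b,c) ∈ A³; |3A| = 26.
Step 5: Check 26 ≤ 113.7778? Yes ✓.

K = 16/6, Plünnecke-Ruzsa bound K³|A| ≈ 113.7778, |3A| = 26, inequality holds.


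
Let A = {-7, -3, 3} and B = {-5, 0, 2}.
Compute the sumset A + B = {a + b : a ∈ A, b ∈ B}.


A + B = {a + b : a ∈ A, b ∈ B}.
Enumerate all |A|·|B| = 3·3 = 9 pairs (a, b) and collect distinct sums.
a = -7: -7+-5=-12, -7+0=-7, -7+2=-5
a = -3: -3+-5=-8, -3+0=-3, -3+2=-1
a = 3: 3+-5=-2, 3+0=3, 3+2=5
Collecting distinct sums: A + B = {-12, -8, -7, -5, -3, -2, -1, 3, 5}
|A + B| = 9

A + B = {-12, -8, -7, -5, -3, -2, -1, 3, 5}


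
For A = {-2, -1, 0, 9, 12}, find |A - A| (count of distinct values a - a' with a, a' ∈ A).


A - A = {a - a' : a, a' ∈ A}; |A| = 5.
Bounds: 2|A|-1 ≤ |A - A| ≤ |A|² - |A| + 1, i.e. 9 ≤ |A - A| ≤ 21.
Note: 0 ∈ A - A always (from a - a). The set is symmetric: if d ∈ A - A then -d ∈ A - A.
Enumerate nonzero differences d = a - a' with a > a' (then include -d):
Positive differences: {1, 2, 3, 9, 10, 11, 12, 13, 14}
Full difference set: {0} ∪ (positive diffs) ∪ (negative diffs).
|A - A| = 1 + 2·9 = 19 (matches direct enumeration: 19).

|A - A| = 19


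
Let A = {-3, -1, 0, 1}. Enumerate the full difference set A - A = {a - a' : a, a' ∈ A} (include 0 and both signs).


A - A = {a - a' : a, a' ∈ A}.
Compute a - a' for each ordered pair (a, a'):
a = -3: -3--3=0, -3--1=-2, -3-0=-3, -3-1=-4
a = -1: -1--3=2, -1--1=0, -1-0=-1, -1-1=-2
a = 0: 0--3=3, 0--1=1, 0-0=0, 0-1=-1
a = 1: 1--3=4, 1--1=2, 1-0=1, 1-1=0
Collecting distinct values (and noting 0 appears from a-a):
A - A = {-4, -3, -2, -1, 0, 1, 2, 3, 4}
|A - A| = 9

A - A = {-4, -3, -2, -1, 0, 1, 2, 3, 4}


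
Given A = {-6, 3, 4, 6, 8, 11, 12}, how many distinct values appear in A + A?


A + A = {a + a' : a, a' ∈ A}; |A| = 7.
General bounds: 2|A| - 1 ≤ |A + A| ≤ |A|(|A|+1)/2, i.e. 13 ≤ |A + A| ≤ 28.
Lower bound 2|A|-1 is attained iff A is an arithmetic progression.
Enumerate sums a + a' for a ≤ a' (symmetric, so this suffices):
a = -6: -6+-6=-12, -6+3=-3, -6+4=-2, -6+6=0, -6+8=2, -6+11=5, -6+12=6
a = 3: 3+3=6, 3+4=7, 3+6=9, 3+8=11, 3+11=14, 3+12=15
a = 4: 4+4=8, 4+6=10, 4+8=12, 4+11=15, 4+12=16
a = 6: 6+6=12, 6+8=14, 6+11=17, 6+12=18
a = 8: 8+8=16, 8+11=19, 8+12=20
a = 11: 11+11=22, 11+12=23
a = 12: 12+12=24
Distinct sums: {-12, -3, -2, 0, 2, 5, 6, 7, 8, 9, 10, 11, 12, 14, 15, 16, 17, 18, 19, 20, 22, 23, 24}
|A + A| = 23

|A + A| = 23


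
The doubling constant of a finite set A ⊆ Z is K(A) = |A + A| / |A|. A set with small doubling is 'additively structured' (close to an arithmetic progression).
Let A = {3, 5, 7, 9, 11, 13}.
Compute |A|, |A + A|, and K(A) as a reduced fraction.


|A| = 6.
Compute A + A by enumerating all 36 pairs.
A + A = {6, 8, 10, 12, 14, 16, 18, 20, 22, 24, 26}, so |A + A| = 11.
K = |A + A| / |A| = 11/6 (already in lowest terms) ≈ 1.8333.
Reference: AP of size 6 gives K = 11/6 ≈ 1.8333; a fully generic set of size 6 gives K ≈ 3.5000.

|A| = 6, |A + A| = 11, K = 11/6.


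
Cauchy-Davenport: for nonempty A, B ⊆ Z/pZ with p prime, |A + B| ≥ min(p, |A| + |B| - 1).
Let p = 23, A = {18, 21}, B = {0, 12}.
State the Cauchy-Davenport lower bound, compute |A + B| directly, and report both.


Cauchy-Davenport: |A + B| ≥ min(p, |A| + |B| - 1) for A, B nonempty in Z/pZ.
|A| = 2, |B| = 2, p = 23.
CD lower bound = min(23, 2 + 2 - 1) = min(23, 3) = 3.
Compute A + B mod 23 directly:
a = 18: 18+0=18, 18+12=7
a = 21: 21+0=21, 21+12=10
A + B = {7, 10, 18, 21}, so |A + B| = 4.
Verify: 4 ≥ 3? Yes ✓.

CD lower bound = 3, actual |A + B| = 4.


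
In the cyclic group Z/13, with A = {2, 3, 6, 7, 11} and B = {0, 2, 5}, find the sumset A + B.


Work in Z/13Z: reduce every sum a + b modulo 13.
Enumerate all 15 pairs:
a = 2: 2+0=2, 2+2=4, 2+5=7
a = 3: 3+0=3, 3+2=5, 3+5=8
a = 6: 6+0=6, 6+2=8, 6+5=11
a = 7: 7+0=7, 7+2=9, 7+5=12
a = 11: 11+0=11, 11+2=0, 11+5=3
Distinct residues collected: {0, 2, 3, 4, 5, 6, 7, 8, 9, 11, 12}
|A + B| = 11 (out of 13 total residues).

A + B = {0, 2, 3, 4, 5, 6, 7, 8, 9, 11, 12}


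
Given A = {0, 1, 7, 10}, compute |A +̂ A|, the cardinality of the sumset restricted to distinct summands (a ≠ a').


Restricted sumset: A +̂ A = {a + a' : a ∈ A, a' ∈ A, a ≠ a'}.
Equivalently, take A + A and drop any sum 2a that is achievable ONLY as a + a for a ∈ A (i.e. sums representable only with equal summands).
Enumerate pairs (a, a') with a < a' (symmetric, so each unordered pair gives one sum; this covers all a ≠ a'):
  0 + 1 = 1
  0 + 7 = 7
  0 + 10 = 10
  1 + 7 = 8
  1 + 10 = 11
  7 + 10 = 17
Collected distinct sums: {1, 7, 8, 10, 11, 17}
|A +̂ A| = 6
(Reference bound: |A +̂ A| ≥ 2|A| - 3 for |A| ≥ 2, with |A| = 4 giving ≥ 5.)

|A +̂ A| = 6


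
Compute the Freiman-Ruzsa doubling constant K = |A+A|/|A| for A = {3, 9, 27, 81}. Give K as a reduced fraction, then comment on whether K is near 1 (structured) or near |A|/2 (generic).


|A| = 4.
Compute A + A by enumerating all 16 pairs.
A + A = {6, 12, 18, 30, 36, 54, 84, 90, 108, 162}, so |A + A| = 10.
K = |A + A| / |A| = 10/4 = 5/2 ≈ 2.5000.
Reference: AP of size 4 gives K = 7/4 ≈ 1.7500; a fully generic set of size 4 gives K ≈ 2.5000.

|A| = 4, |A + A| = 10, K = 10/4 = 5/2.


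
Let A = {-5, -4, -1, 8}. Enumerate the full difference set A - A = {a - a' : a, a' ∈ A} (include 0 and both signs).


A - A = {a - a' : a, a' ∈ A}.
Compute a - a' for each ordered pair (a, a'):
a = -5: -5--5=0, -5--4=-1, -5--1=-4, -5-8=-13
a = -4: -4--5=1, -4--4=0, -4--1=-3, -4-8=-12
a = -1: -1--5=4, -1--4=3, -1--1=0, -1-8=-9
a = 8: 8--5=13, 8--4=12, 8--1=9, 8-8=0
Collecting distinct values (and noting 0 appears from a-a):
A - A = {-13, -12, -9, -4, -3, -1, 0, 1, 3, 4, 9, 12, 13}
|A - A| = 13

A - A = {-13, -12, -9, -4, -3, -1, 0, 1, 3, 4, 9, 12, 13}


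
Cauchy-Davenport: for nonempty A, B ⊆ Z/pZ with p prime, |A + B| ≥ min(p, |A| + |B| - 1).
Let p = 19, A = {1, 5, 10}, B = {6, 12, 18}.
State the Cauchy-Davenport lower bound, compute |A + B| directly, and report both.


Cauchy-Davenport: |A + B| ≥ min(p, |A| + |B| - 1) for A, B nonempty in Z/pZ.
|A| = 3, |B| = 3, p = 19.
CD lower bound = min(19, 3 + 3 - 1) = min(19, 5) = 5.
Compute A + B mod 19 directly:
a = 1: 1+6=7, 1+12=13, 1+18=0
a = 5: 5+6=11, 5+12=17, 5+18=4
a = 10: 10+6=16, 10+12=3, 10+18=9
A + B = {0, 3, 4, 7, 9, 11, 13, 16, 17}, so |A + B| = 9.
Verify: 9 ≥ 5? Yes ✓.

CD lower bound = 5, actual |A + B| = 9.


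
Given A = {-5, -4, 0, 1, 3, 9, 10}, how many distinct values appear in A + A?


A + A = {a + a' : a, a' ∈ A}; |A| = 7.
General bounds: 2|A| - 1 ≤ |A + A| ≤ |A|(|A|+1)/2, i.e. 13 ≤ |A + A| ≤ 28.
Lower bound 2|A|-1 is attained iff A is an arithmetic progression.
Enumerate sums a + a' for a ≤ a' (symmetric, so this suffices):
a = -5: -5+-5=-10, -5+-4=-9, -5+0=-5, -5+1=-4, -5+3=-2, -5+9=4, -5+10=5
a = -4: -4+-4=-8, -4+0=-4, -4+1=-3, -4+3=-1, -4+9=5, -4+10=6
a = 0: 0+0=0, 0+1=1, 0+3=3, 0+9=9, 0+10=10
a = 1: 1+1=2, 1+3=4, 1+9=10, 1+10=11
a = 3: 3+3=6, 3+9=12, 3+10=13
a = 9: 9+9=18, 9+10=19
a = 10: 10+10=20
Distinct sums: {-10, -9, -8, -5, -4, -3, -2, -1, 0, 1, 2, 3, 4, 5, 6, 9, 10, 11, 12, 13, 18, 19, 20}
|A + A| = 23

|A + A| = 23


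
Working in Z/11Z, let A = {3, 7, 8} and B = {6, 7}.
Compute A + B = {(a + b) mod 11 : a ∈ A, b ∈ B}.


Work in Z/11Z: reduce every sum a + b modulo 11.
Enumerate all 6 pairs:
a = 3: 3+6=9, 3+7=10
a = 7: 7+6=2, 7+7=3
a = 8: 8+6=3, 8+7=4
Distinct residues collected: {2, 3, 4, 9, 10}
|A + B| = 5 (out of 11 total residues).

A + B = {2, 3, 4, 9, 10}


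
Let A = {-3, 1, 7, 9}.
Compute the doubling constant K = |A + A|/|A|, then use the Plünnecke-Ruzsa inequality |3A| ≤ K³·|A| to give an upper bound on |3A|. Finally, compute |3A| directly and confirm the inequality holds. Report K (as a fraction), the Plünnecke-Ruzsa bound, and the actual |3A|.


|A| = 4.
Step 1: Compute A + A by enumerating all 16 pairs.
A + A = {-6, -2, 2, 4, 6, 8, 10, 14, 16, 18}, so |A + A| = 10.
Step 2: Doubling constant K = |A + A|/|A| = 10/4 = 10/4 ≈ 2.5000.
Step 3: Plünnecke-Ruzsa gives |3A| ≤ K³·|A| = (2.5000)³ · 4 ≈ 62.5000.
Step 4: Compute 3A = A + A + A directly by enumerating all triples (a,b,c) ∈ A³; |3A| = 17.
Step 5: Check 17 ≤ 62.5000? Yes ✓.

K = 10/4, Plünnecke-Ruzsa bound K³|A| ≈ 62.5000, |3A| = 17, inequality holds.


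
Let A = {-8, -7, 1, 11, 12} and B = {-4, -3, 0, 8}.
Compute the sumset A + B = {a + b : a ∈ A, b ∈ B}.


A + B = {a + b : a ∈ A, b ∈ B}.
Enumerate all |A|·|B| = 5·4 = 20 pairs (a, b) and collect distinct sums.
a = -8: -8+-4=-12, -8+-3=-11, -8+0=-8, -8+8=0
a = -7: -7+-4=-11, -7+-3=-10, -7+0=-7, -7+8=1
a = 1: 1+-4=-3, 1+-3=-2, 1+0=1, 1+8=9
a = 11: 11+-4=7, 11+-3=8, 11+0=11, 11+8=19
a = 12: 12+-4=8, 12+-3=9, 12+0=12, 12+8=20
Collecting distinct sums: A + B = {-12, -11, -10, -8, -7, -3, -2, 0, 1, 7, 8, 9, 11, 12, 19, 20}
|A + B| = 16

A + B = {-12, -11, -10, -8, -7, -3, -2, 0, 1, 7, 8, 9, 11, 12, 19, 20}


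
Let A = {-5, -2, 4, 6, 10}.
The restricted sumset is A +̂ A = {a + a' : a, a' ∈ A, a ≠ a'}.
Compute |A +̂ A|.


Restricted sumset: A +̂ A = {a + a' : a ∈ A, a' ∈ A, a ≠ a'}.
Equivalently, take A + A and drop any sum 2a that is achievable ONLY as a + a for a ∈ A (i.e. sums representable only with equal summands).
Enumerate pairs (a, a') with a < a' (symmetric, so each unordered pair gives one sum; this covers all a ≠ a'):
  -5 + -2 = -7
  -5 + 4 = -1
  -5 + 6 = 1
  -5 + 10 = 5
  -2 + 4 = 2
  -2 + 6 = 4
  -2 + 10 = 8
  4 + 6 = 10
  4 + 10 = 14
  6 + 10 = 16
Collected distinct sums: {-7, -1, 1, 2, 4, 5, 8, 10, 14, 16}
|A +̂ A| = 10
(Reference bound: |A +̂ A| ≥ 2|A| - 3 for |A| ≥ 2, with |A| = 5 giving ≥ 7.)

|A +̂ A| = 10


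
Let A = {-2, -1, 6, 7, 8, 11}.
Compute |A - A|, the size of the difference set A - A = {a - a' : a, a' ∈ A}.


A - A = {a - a' : a, a' ∈ A}; |A| = 6.
Bounds: 2|A|-1 ≤ |A - A| ≤ |A|² - |A| + 1, i.e. 11 ≤ |A - A| ≤ 31.
Note: 0 ∈ A - A always (from a - a). The set is symmetric: if d ∈ A - A then -d ∈ A - A.
Enumerate nonzero differences d = a - a' with a > a' (then include -d):
Positive differences: {1, 2, 3, 4, 5, 7, 8, 9, 10, 12, 13}
Full difference set: {0} ∪ (positive diffs) ∪ (negative diffs).
|A - A| = 1 + 2·11 = 23 (matches direct enumeration: 23).

|A - A| = 23


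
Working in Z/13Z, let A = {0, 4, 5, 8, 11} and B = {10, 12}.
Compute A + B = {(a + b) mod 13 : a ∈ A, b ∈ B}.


Work in Z/13Z: reduce every sum a + b modulo 13.
Enumerate all 10 pairs:
a = 0: 0+10=10, 0+12=12
a = 4: 4+10=1, 4+12=3
a = 5: 5+10=2, 5+12=4
a = 8: 8+10=5, 8+12=7
a = 11: 11+10=8, 11+12=10
Distinct residues collected: {1, 2, 3, 4, 5, 7, 8, 10, 12}
|A + B| = 9 (out of 13 total residues).

A + B = {1, 2, 3, 4, 5, 7, 8, 10, 12}


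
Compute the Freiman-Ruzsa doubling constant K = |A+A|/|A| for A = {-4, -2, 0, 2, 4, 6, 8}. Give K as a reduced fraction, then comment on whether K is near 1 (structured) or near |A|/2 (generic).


|A| = 7.
Compute A + A by enumerating all 49 pairs.
A + A = {-8, -6, -4, -2, 0, 2, 4, 6, 8, 10, 12, 14, 16}, so |A + A| = 13.
K = |A + A| / |A| = 13/7 (already in lowest terms) ≈ 1.8571.
Reference: AP of size 7 gives K = 13/7 ≈ 1.8571; a fully generic set of size 7 gives K ≈ 4.0000.

|A| = 7, |A + A| = 13, K = 13/7.


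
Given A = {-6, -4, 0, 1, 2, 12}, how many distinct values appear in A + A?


A + A = {a + a' : a, a' ∈ A}; |A| = 6.
General bounds: 2|A| - 1 ≤ |A + A| ≤ |A|(|A|+1)/2, i.e. 11 ≤ |A + A| ≤ 21.
Lower bound 2|A|-1 is attained iff A is an arithmetic progression.
Enumerate sums a + a' for a ≤ a' (symmetric, so this suffices):
a = -6: -6+-6=-12, -6+-4=-10, -6+0=-6, -6+1=-5, -6+2=-4, -6+12=6
a = -4: -4+-4=-8, -4+0=-4, -4+1=-3, -4+2=-2, -4+12=8
a = 0: 0+0=0, 0+1=1, 0+2=2, 0+12=12
a = 1: 1+1=2, 1+2=3, 1+12=13
a = 2: 2+2=4, 2+12=14
a = 12: 12+12=24
Distinct sums: {-12, -10, -8, -6, -5, -4, -3, -2, 0, 1, 2, 3, 4, 6, 8, 12, 13, 14, 24}
|A + A| = 19

|A + A| = 19


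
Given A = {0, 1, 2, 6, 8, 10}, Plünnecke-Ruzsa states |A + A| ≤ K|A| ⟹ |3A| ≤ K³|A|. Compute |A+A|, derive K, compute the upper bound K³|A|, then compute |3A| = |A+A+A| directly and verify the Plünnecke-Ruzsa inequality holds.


|A| = 6.
Step 1: Compute A + A by enumerating all 36 pairs.
A + A = {0, 1, 2, 3, 4, 6, 7, 8, 9, 10, 11, 12, 14, 16, 18, 20}, so |A + A| = 16.
Step 2: Doubling constant K = |A + A|/|A| = 16/6 = 16/6 ≈ 2.6667.
Step 3: Plünnecke-Ruzsa gives |3A| ≤ K³·|A| = (2.6667)³ · 6 ≈ 113.7778.
Step 4: Compute 3A = A + A + A directly by enumerating all triples (a,b,c) ∈ A³; |3A| = 27.
Step 5: Check 27 ≤ 113.7778? Yes ✓.

K = 16/6, Plünnecke-Ruzsa bound K³|A| ≈ 113.7778, |3A| = 27, inequality holds.


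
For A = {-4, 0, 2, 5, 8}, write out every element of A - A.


A - A = {a - a' : a, a' ∈ A}.
Compute a - a' for each ordered pair (a, a'):
a = -4: -4--4=0, -4-0=-4, -4-2=-6, -4-5=-9, -4-8=-12
a = 0: 0--4=4, 0-0=0, 0-2=-2, 0-5=-5, 0-8=-8
a = 2: 2--4=6, 2-0=2, 2-2=0, 2-5=-3, 2-8=-6
a = 5: 5--4=9, 5-0=5, 5-2=3, 5-5=0, 5-8=-3
a = 8: 8--4=12, 8-0=8, 8-2=6, 8-5=3, 8-8=0
Collecting distinct values (and noting 0 appears from a-a):
A - A = {-12, -9, -8, -6, -5, -4, -3, -2, 0, 2, 3, 4, 5, 6, 8, 9, 12}
|A - A| = 17

A - A = {-12, -9, -8, -6, -5, -4, -3, -2, 0, 2, 3, 4, 5, 6, 8, 9, 12}


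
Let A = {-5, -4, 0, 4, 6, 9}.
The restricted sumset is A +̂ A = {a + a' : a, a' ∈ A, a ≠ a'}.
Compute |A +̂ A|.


Restricted sumset: A +̂ A = {a + a' : a ∈ A, a' ∈ A, a ≠ a'}.
Equivalently, take A + A and drop any sum 2a that is achievable ONLY as a + a for a ∈ A (i.e. sums representable only with equal summands).
Enumerate pairs (a, a') with a < a' (symmetric, so each unordered pair gives one sum; this covers all a ≠ a'):
  -5 + -4 = -9
  -5 + 0 = -5
  -5 + 4 = -1
  -5 + 6 = 1
  -5 + 9 = 4
  -4 + 0 = -4
  -4 + 4 = 0
  -4 + 6 = 2
  -4 + 9 = 5
  0 + 4 = 4
  0 + 6 = 6
  0 + 9 = 9
  4 + 6 = 10
  4 + 9 = 13
  6 + 9 = 15
Collected distinct sums: {-9, -5, -4, -1, 0, 1, 2, 4, 5, 6, 9, 10, 13, 15}
|A +̂ A| = 14
(Reference bound: |A +̂ A| ≥ 2|A| - 3 for |A| ≥ 2, with |A| = 6 giving ≥ 9.)

|A +̂ A| = 14


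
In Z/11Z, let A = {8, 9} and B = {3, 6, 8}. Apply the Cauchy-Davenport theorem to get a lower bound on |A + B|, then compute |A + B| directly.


Cauchy-Davenport: |A + B| ≥ min(p, |A| + |B| - 1) for A, B nonempty in Z/pZ.
|A| = 2, |B| = 3, p = 11.
CD lower bound = min(11, 2 + 3 - 1) = min(11, 4) = 4.
Compute A + B mod 11 directly:
a = 8: 8+3=0, 8+6=3, 8+8=5
a = 9: 9+3=1, 9+6=4, 9+8=6
A + B = {0, 1, 3, 4, 5, 6}, so |A + B| = 6.
Verify: 6 ≥ 4? Yes ✓.

CD lower bound = 4, actual |A + B| = 6.


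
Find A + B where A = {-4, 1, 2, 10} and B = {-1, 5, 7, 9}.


A + B = {a + b : a ∈ A, b ∈ B}.
Enumerate all |A|·|B| = 4·4 = 16 pairs (a, b) and collect distinct sums.
a = -4: -4+-1=-5, -4+5=1, -4+7=3, -4+9=5
a = 1: 1+-1=0, 1+5=6, 1+7=8, 1+9=10
a = 2: 2+-1=1, 2+5=7, 2+7=9, 2+9=11
a = 10: 10+-1=9, 10+5=15, 10+7=17, 10+9=19
Collecting distinct sums: A + B = {-5, 0, 1, 3, 5, 6, 7, 8, 9, 10, 11, 15, 17, 19}
|A + B| = 14

A + B = {-5, 0, 1, 3, 5, 6, 7, 8, 9, 10, 11, 15, 17, 19}


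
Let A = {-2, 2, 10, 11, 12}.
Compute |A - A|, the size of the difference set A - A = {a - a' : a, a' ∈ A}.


A - A = {a - a' : a, a' ∈ A}; |A| = 5.
Bounds: 2|A|-1 ≤ |A - A| ≤ |A|² - |A| + 1, i.e. 9 ≤ |A - A| ≤ 21.
Note: 0 ∈ A - A always (from a - a). The set is symmetric: if d ∈ A - A then -d ∈ A - A.
Enumerate nonzero differences d = a - a' with a > a' (then include -d):
Positive differences: {1, 2, 4, 8, 9, 10, 12, 13, 14}
Full difference set: {0} ∪ (positive diffs) ∪ (negative diffs).
|A - A| = 1 + 2·9 = 19 (matches direct enumeration: 19).

|A - A| = 19


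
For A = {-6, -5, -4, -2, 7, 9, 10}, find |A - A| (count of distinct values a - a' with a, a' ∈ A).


A - A = {a - a' : a, a' ∈ A}; |A| = 7.
Bounds: 2|A|-1 ≤ |A - A| ≤ |A|² - |A| + 1, i.e. 13 ≤ |A - A| ≤ 43.
Note: 0 ∈ A - A always (from a - a). The set is symmetric: if d ∈ A - A then -d ∈ A - A.
Enumerate nonzero differences d = a - a' with a > a' (then include -d):
Positive differences: {1, 2, 3, 4, 9, 11, 12, 13, 14, 15, 16}
Full difference set: {0} ∪ (positive diffs) ∪ (negative diffs).
|A - A| = 1 + 2·11 = 23 (matches direct enumeration: 23).

|A - A| = 23


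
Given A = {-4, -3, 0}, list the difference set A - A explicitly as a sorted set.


A - A = {a - a' : a, a' ∈ A}.
Compute a - a' for each ordered pair (a, a'):
a = -4: -4--4=0, -4--3=-1, -4-0=-4
a = -3: -3--4=1, -3--3=0, -3-0=-3
a = 0: 0--4=4, 0--3=3, 0-0=0
Collecting distinct values (and noting 0 appears from a-a):
A - A = {-4, -3, -1, 0, 1, 3, 4}
|A - A| = 7

A - A = {-4, -3, -1, 0, 1, 3, 4}


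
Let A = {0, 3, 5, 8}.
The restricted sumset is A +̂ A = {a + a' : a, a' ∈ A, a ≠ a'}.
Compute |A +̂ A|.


Restricted sumset: A +̂ A = {a + a' : a ∈ A, a' ∈ A, a ≠ a'}.
Equivalently, take A + A and drop any sum 2a that is achievable ONLY as a + a for a ∈ A (i.e. sums representable only with equal summands).
Enumerate pairs (a, a') with a < a' (symmetric, so each unordered pair gives one sum; this covers all a ≠ a'):
  0 + 3 = 3
  0 + 5 = 5
  0 + 8 = 8
  3 + 5 = 8
  3 + 8 = 11
  5 + 8 = 13
Collected distinct sums: {3, 5, 8, 11, 13}
|A +̂ A| = 5
(Reference bound: |A +̂ A| ≥ 2|A| - 3 for |A| ≥ 2, with |A| = 4 giving ≥ 5.)

|A +̂ A| = 5


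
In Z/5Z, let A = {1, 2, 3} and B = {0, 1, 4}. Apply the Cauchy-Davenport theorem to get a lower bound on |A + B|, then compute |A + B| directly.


Cauchy-Davenport: |A + B| ≥ min(p, |A| + |B| - 1) for A, B nonempty in Z/pZ.
|A| = 3, |B| = 3, p = 5.
CD lower bound = min(5, 3 + 3 - 1) = min(5, 5) = 5.
Compute A + B mod 5 directly:
a = 1: 1+0=1, 1+1=2, 1+4=0
a = 2: 2+0=2, 2+1=3, 2+4=1
a = 3: 3+0=3, 3+1=4, 3+4=2
A + B = {0, 1, 2, 3, 4}, so |A + B| = 5.
Verify: 5 ≥ 5? Yes ✓.

CD lower bound = 5, actual |A + B| = 5.


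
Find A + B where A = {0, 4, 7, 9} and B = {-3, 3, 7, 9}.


A + B = {a + b : a ∈ A, b ∈ B}.
Enumerate all |A|·|B| = 4·4 = 16 pairs (a, b) and collect distinct sums.
a = 0: 0+-3=-3, 0+3=3, 0+7=7, 0+9=9
a = 4: 4+-3=1, 4+3=7, 4+7=11, 4+9=13
a = 7: 7+-3=4, 7+3=10, 7+7=14, 7+9=16
a = 9: 9+-3=6, 9+3=12, 9+7=16, 9+9=18
Collecting distinct sums: A + B = {-3, 1, 3, 4, 6, 7, 9, 10, 11, 12, 13, 14, 16, 18}
|A + B| = 14

A + B = {-3, 1, 3, 4, 6, 7, 9, 10, 11, 12, 13, 14, 16, 18}


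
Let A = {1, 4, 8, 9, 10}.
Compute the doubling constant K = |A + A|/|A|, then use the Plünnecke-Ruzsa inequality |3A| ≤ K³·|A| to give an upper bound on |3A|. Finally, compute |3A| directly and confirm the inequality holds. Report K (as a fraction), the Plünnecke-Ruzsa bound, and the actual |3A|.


|A| = 5.
Step 1: Compute A + A by enumerating all 25 pairs.
A + A = {2, 5, 8, 9, 10, 11, 12, 13, 14, 16, 17, 18, 19, 20}, so |A + A| = 14.
Step 2: Doubling constant K = |A + A|/|A| = 14/5 = 14/5 ≈ 2.8000.
Step 3: Plünnecke-Ruzsa gives |3A| ≤ K³·|A| = (2.8000)³ · 5 ≈ 109.7600.
Step 4: Compute 3A = A + A + A directly by enumerating all triples (a,b,c) ∈ A³; |3A| = 24.
Step 5: Check 24 ≤ 109.7600? Yes ✓.

K = 14/5, Plünnecke-Ruzsa bound K³|A| ≈ 109.7600, |3A| = 24, inequality holds.


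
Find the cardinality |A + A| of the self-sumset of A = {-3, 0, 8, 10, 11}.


A + A = {a + a' : a, a' ∈ A}; |A| = 5.
General bounds: 2|A| - 1 ≤ |A + A| ≤ |A|(|A|+1)/2, i.e. 9 ≤ |A + A| ≤ 15.
Lower bound 2|A|-1 is attained iff A is an arithmetic progression.
Enumerate sums a + a' for a ≤ a' (symmetric, so this suffices):
a = -3: -3+-3=-6, -3+0=-3, -3+8=5, -3+10=7, -3+11=8
a = 0: 0+0=0, 0+8=8, 0+10=10, 0+11=11
a = 8: 8+8=16, 8+10=18, 8+11=19
a = 10: 10+10=20, 10+11=21
a = 11: 11+11=22
Distinct sums: {-6, -3, 0, 5, 7, 8, 10, 11, 16, 18, 19, 20, 21, 22}
|A + A| = 14

|A + A| = 14


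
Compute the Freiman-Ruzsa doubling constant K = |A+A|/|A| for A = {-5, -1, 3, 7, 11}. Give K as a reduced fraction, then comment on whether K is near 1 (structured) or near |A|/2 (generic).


|A| = 5.
Compute A + A by enumerating all 25 pairs.
A + A = {-10, -6, -2, 2, 6, 10, 14, 18, 22}, so |A + A| = 9.
K = |A + A| / |A| = 9/5 (already in lowest terms) ≈ 1.8000.
Reference: AP of size 5 gives K = 9/5 ≈ 1.8000; a fully generic set of size 5 gives K ≈ 3.0000.

|A| = 5, |A + A| = 9, K = 9/5.


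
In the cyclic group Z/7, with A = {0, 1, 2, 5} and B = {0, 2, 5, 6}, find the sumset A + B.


Work in Z/7Z: reduce every sum a + b modulo 7.
Enumerate all 16 pairs:
a = 0: 0+0=0, 0+2=2, 0+5=5, 0+6=6
a = 1: 1+0=1, 1+2=3, 1+5=6, 1+6=0
a = 2: 2+0=2, 2+2=4, 2+5=0, 2+6=1
a = 5: 5+0=5, 5+2=0, 5+5=3, 5+6=4
Distinct residues collected: {0, 1, 2, 3, 4, 5, 6}
|A + B| = 7 (out of 7 total residues).

A + B = {0, 1, 2, 3, 4, 5, 6}


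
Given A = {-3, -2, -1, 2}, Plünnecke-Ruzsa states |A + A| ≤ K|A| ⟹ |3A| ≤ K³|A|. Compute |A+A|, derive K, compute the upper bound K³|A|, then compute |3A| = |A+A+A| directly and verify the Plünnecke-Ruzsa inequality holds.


|A| = 4.
Step 1: Compute A + A by enumerating all 16 pairs.
A + A = {-6, -5, -4, -3, -2, -1, 0, 1, 4}, so |A + A| = 9.
Step 2: Doubling constant K = |A + A|/|A| = 9/4 = 9/4 ≈ 2.2500.
Step 3: Plünnecke-Ruzsa gives |3A| ≤ K³·|A| = (2.2500)³ · 4 ≈ 45.5625.
Step 4: Compute 3A = A + A + A directly by enumerating all triples (a,b,c) ∈ A³; |3A| = 14.
Step 5: Check 14 ≤ 45.5625? Yes ✓.

K = 9/4, Plünnecke-Ruzsa bound K³|A| ≈ 45.5625, |3A| = 14, inequality holds.


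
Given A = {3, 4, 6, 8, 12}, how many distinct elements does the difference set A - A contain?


A - A = {a - a' : a, a' ∈ A}; |A| = 5.
Bounds: 2|A|-1 ≤ |A - A| ≤ |A|² - |A| + 1, i.e. 9 ≤ |A - A| ≤ 21.
Note: 0 ∈ A - A always (from a - a). The set is symmetric: if d ∈ A - A then -d ∈ A - A.
Enumerate nonzero differences d = a - a' with a > a' (then include -d):
Positive differences: {1, 2, 3, 4, 5, 6, 8, 9}
Full difference set: {0} ∪ (positive diffs) ∪ (negative diffs).
|A - A| = 1 + 2·8 = 17 (matches direct enumeration: 17).

|A - A| = 17


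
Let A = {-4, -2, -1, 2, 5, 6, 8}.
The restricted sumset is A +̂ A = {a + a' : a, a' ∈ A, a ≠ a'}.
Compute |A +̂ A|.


Restricted sumset: A +̂ A = {a + a' : a ∈ A, a' ∈ A, a ≠ a'}.
Equivalently, take A + A and drop any sum 2a that is achievable ONLY as a + a for a ∈ A (i.e. sums representable only with equal summands).
Enumerate pairs (a, a') with a < a' (symmetric, so each unordered pair gives one sum; this covers all a ≠ a'):
  -4 + -2 = -6
  -4 + -1 = -5
  -4 + 2 = -2
  -4 + 5 = 1
  -4 + 6 = 2
  -4 + 8 = 4
  -2 + -1 = -3
  -2 + 2 = 0
  -2 + 5 = 3
  -2 + 6 = 4
  -2 + 8 = 6
  -1 + 2 = 1
  -1 + 5 = 4
  -1 + 6 = 5
  -1 + 8 = 7
  2 + 5 = 7
  2 + 6 = 8
  2 + 8 = 10
  5 + 6 = 11
  5 + 8 = 13
  6 + 8 = 14
Collected distinct sums: {-6, -5, -3, -2, 0, 1, 2, 3, 4, 5, 6, 7, 8, 10, 11, 13, 14}
|A +̂ A| = 17
(Reference bound: |A +̂ A| ≥ 2|A| - 3 for |A| ≥ 2, with |A| = 7 giving ≥ 11.)

|A +̂ A| = 17


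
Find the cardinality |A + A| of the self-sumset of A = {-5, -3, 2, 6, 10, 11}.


A + A = {a + a' : a, a' ∈ A}; |A| = 6.
General bounds: 2|A| - 1 ≤ |A + A| ≤ |A|(|A|+1)/2, i.e. 11 ≤ |A + A| ≤ 21.
Lower bound 2|A|-1 is attained iff A is an arithmetic progression.
Enumerate sums a + a' for a ≤ a' (symmetric, so this suffices):
a = -5: -5+-5=-10, -5+-3=-8, -5+2=-3, -5+6=1, -5+10=5, -5+11=6
a = -3: -3+-3=-6, -3+2=-1, -3+6=3, -3+10=7, -3+11=8
a = 2: 2+2=4, 2+6=8, 2+10=12, 2+11=13
a = 6: 6+6=12, 6+10=16, 6+11=17
a = 10: 10+10=20, 10+11=21
a = 11: 11+11=22
Distinct sums: {-10, -8, -6, -3, -1, 1, 3, 4, 5, 6, 7, 8, 12, 13, 16, 17, 20, 21, 22}
|A + A| = 19

|A + A| = 19


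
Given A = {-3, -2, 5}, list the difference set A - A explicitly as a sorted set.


A - A = {a - a' : a, a' ∈ A}.
Compute a - a' for each ordered pair (a, a'):
a = -3: -3--3=0, -3--2=-1, -3-5=-8
a = -2: -2--3=1, -2--2=0, -2-5=-7
a = 5: 5--3=8, 5--2=7, 5-5=0
Collecting distinct values (and noting 0 appears from a-a):
A - A = {-8, -7, -1, 0, 1, 7, 8}
|A - A| = 7

A - A = {-8, -7, -1, 0, 1, 7, 8}


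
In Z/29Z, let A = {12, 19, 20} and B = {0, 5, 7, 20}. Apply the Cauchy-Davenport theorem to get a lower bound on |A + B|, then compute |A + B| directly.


Cauchy-Davenport: |A + B| ≥ min(p, |A| + |B| - 1) for A, B nonempty in Z/pZ.
|A| = 3, |B| = 4, p = 29.
CD lower bound = min(29, 3 + 4 - 1) = min(29, 6) = 6.
Compute A + B mod 29 directly:
a = 12: 12+0=12, 12+5=17, 12+7=19, 12+20=3
a = 19: 19+0=19, 19+5=24, 19+7=26, 19+20=10
a = 20: 20+0=20, 20+5=25, 20+7=27, 20+20=11
A + B = {3, 10, 11, 12, 17, 19, 20, 24, 25, 26, 27}, so |A + B| = 11.
Verify: 11 ≥ 6? Yes ✓.

CD lower bound = 6, actual |A + B| = 11.


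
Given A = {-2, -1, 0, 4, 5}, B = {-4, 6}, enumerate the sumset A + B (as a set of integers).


A + B = {a + b : a ∈ A, b ∈ B}.
Enumerate all |A|·|B| = 5·2 = 10 pairs (a, b) and collect distinct sums.
a = -2: -2+-4=-6, -2+6=4
a = -1: -1+-4=-5, -1+6=5
a = 0: 0+-4=-4, 0+6=6
a = 4: 4+-4=0, 4+6=10
a = 5: 5+-4=1, 5+6=11
Collecting distinct sums: A + B = {-6, -5, -4, 0, 1, 4, 5, 6, 10, 11}
|A + B| = 10

A + B = {-6, -5, -4, 0, 1, 4, 5, 6, 10, 11}


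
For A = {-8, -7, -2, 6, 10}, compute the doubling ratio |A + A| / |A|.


|A| = 5.
Compute A + A by enumerating all 25 pairs.
A + A = {-16, -15, -14, -10, -9, -4, -2, -1, 2, 3, 4, 8, 12, 16, 20}, so |A + A| = 15.
K = |A + A| / |A| = 15/5 = 3/1 ≈ 3.0000.
Reference: AP of size 5 gives K = 9/5 ≈ 1.8000; a fully generic set of size 5 gives K ≈ 3.0000.

|A| = 5, |A + A| = 15, K = 15/5 = 3/1.


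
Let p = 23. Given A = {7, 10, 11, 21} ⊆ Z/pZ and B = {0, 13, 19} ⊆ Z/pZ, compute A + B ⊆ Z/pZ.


Work in Z/23Z: reduce every sum a + b modulo 23.
Enumerate all 12 pairs:
a = 7: 7+0=7, 7+13=20, 7+19=3
a = 10: 10+0=10, 10+13=0, 10+19=6
a = 11: 11+0=11, 11+13=1, 11+19=7
a = 21: 21+0=21, 21+13=11, 21+19=17
Distinct residues collected: {0, 1, 3, 6, 7, 10, 11, 17, 20, 21}
|A + B| = 10 (out of 23 total residues).

A + B = {0, 1, 3, 6, 7, 10, 11, 17, 20, 21}


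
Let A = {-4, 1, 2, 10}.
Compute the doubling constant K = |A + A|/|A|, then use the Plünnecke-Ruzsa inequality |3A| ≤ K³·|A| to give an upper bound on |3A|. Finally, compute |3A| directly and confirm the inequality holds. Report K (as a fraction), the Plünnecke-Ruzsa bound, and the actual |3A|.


|A| = 4.
Step 1: Compute A + A by enumerating all 16 pairs.
A + A = {-8, -3, -2, 2, 3, 4, 6, 11, 12, 20}, so |A + A| = 10.
Step 2: Doubling constant K = |A + A|/|A| = 10/4 = 10/4 ≈ 2.5000.
Step 3: Plünnecke-Ruzsa gives |3A| ≤ K³·|A| = (2.5000)³ · 4 ≈ 62.5000.
Step 4: Compute 3A = A + A + A directly by enumerating all triples (a,b,c) ∈ A³; |3A| = 20.
Step 5: Check 20 ≤ 62.5000? Yes ✓.

K = 10/4, Plünnecke-Ruzsa bound K³|A| ≈ 62.5000, |3A| = 20, inequality holds.


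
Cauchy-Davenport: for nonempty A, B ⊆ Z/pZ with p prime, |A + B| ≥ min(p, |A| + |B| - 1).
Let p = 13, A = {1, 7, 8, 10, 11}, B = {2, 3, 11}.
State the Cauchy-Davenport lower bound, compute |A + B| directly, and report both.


Cauchy-Davenport: |A + B| ≥ min(p, |A| + |B| - 1) for A, B nonempty in Z/pZ.
|A| = 5, |B| = 3, p = 13.
CD lower bound = min(13, 5 + 3 - 1) = min(13, 7) = 7.
Compute A + B mod 13 directly:
a = 1: 1+2=3, 1+3=4, 1+11=12
a = 7: 7+2=9, 7+3=10, 7+11=5
a = 8: 8+2=10, 8+3=11, 8+11=6
a = 10: 10+2=12, 10+3=0, 10+11=8
a = 11: 11+2=0, 11+3=1, 11+11=9
A + B = {0, 1, 3, 4, 5, 6, 8, 9, 10, 11, 12}, so |A + B| = 11.
Verify: 11 ≥ 7? Yes ✓.

CD lower bound = 7, actual |A + B| = 11.


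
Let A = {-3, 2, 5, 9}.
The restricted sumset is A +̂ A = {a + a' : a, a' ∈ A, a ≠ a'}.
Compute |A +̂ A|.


Restricted sumset: A +̂ A = {a + a' : a ∈ A, a' ∈ A, a ≠ a'}.
Equivalently, take A + A and drop any sum 2a that is achievable ONLY as a + a for a ∈ A (i.e. sums representable only with equal summands).
Enumerate pairs (a, a') with a < a' (symmetric, so each unordered pair gives one sum; this covers all a ≠ a'):
  -3 + 2 = -1
  -3 + 5 = 2
  -3 + 9 = 6
  2 + 5 = 7
  2 + 9 = 11
  5 + 9 = 14
Collected distinct sums: {-1, 2, 6, 7, 11, 14}
|A +̂ A| = 6
(Reference bound: |A +̂ A| ≥ 2|A| - 3 for |A| ≥ 2, with |A| = 4 giving ≥ 5.)

|A +̂ A| = 6


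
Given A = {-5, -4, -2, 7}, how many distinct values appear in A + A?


A + A = {a + a' : a, a' ∈ A}; |A| = 4.
General bounds: 2|A| - 1 ≤ |A + A| ≤ |A|(|A|+1)/2, i.e. 7 ≤ |A + A| ≤ 10.
Lower bound 2|A|-1 is attained iff A is an arithmetic progression.
Enumerate sums a + a' for a ≤ a' (symmetric, so this suffices):
a = -5: -5+-5=-10, -5+-4=-9, -5+-2=-7, -5+7=2
a = -4: -4+-4=-8, -4+-2=-6, -4+7=3
a = -2: -2+-2=-4, -2+7=5
a = 7: 7+7=14
Distinct sums: {-10, -9, -8, -7, -6, -4, 2, 3, 5, 14}
|A + A| = 10

|A + A| = 10


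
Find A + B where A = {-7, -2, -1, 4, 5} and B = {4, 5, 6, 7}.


A + B = {a + b : a ∈ A, b ∈ B}.
Enumerate all |A|·|B| = 5·4 = 20 pairs (a, b) and collect distinct sums.
a = -7: -7+4=-3, -7+5=-2, -7+6=-1, -7+7=0
a = -2: -2+4=2, -2+5=3, -2+6=4, -2+7=5
a = -1: -1+4=3, -1+5=4, -1+6=5, -1+7=6
a = 4: 4+4=8, 4+5=9, 4+6=10, 4+7=11
a = 5: 5+4=9, 5+5=10, 5+6=11, 5+7=12
Collecting distinct sums: A + B = {-3, -2, -1, 0, 2, 3, 4, 5, 6, 8, 9, 10, 11, 12}
|A + B| = 14

A + B = {-3, -2, -1, 0, 2, 3, 4, 5, 6, 8, 9, 10, 11, 12}
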